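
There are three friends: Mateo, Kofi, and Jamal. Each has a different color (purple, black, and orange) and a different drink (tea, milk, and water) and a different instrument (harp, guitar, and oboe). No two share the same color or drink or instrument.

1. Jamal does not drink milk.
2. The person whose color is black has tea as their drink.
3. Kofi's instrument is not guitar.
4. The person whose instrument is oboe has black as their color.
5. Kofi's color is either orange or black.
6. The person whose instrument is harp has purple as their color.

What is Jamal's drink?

Clue 1 rules out milk for Jamal's drink.
With clues 1–6, tea is impossible for Jamal's drink.
That leaves water.

water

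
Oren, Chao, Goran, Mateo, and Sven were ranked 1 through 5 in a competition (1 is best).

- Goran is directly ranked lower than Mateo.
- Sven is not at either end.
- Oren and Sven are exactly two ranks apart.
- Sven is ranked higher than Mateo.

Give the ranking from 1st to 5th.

Oren, Chao, Sven, Mateo, Goran

From clue 1: Goran is in {2,3,4,5}.
From clues 1–2: Sven is in {2,3,4}.
From clues 1–3: Sven → rank 3.
From clues 1–4: Oren → rank 1, Chao → rank 2, Mateo → rank 4, Goran → rank 5.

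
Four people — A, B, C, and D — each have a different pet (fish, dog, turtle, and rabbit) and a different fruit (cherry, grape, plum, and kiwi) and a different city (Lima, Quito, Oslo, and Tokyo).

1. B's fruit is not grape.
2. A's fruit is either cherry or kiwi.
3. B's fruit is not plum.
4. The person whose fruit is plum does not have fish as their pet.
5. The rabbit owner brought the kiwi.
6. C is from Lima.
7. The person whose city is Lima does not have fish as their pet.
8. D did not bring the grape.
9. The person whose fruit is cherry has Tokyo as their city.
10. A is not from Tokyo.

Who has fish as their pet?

With clues 1–7, C is impossible for the one with pet fish.
With clues 1–8, D is impossible for the one with pet fish.
With clues 1–10, A is impossible for the one with pet fish.
That leaves B.

B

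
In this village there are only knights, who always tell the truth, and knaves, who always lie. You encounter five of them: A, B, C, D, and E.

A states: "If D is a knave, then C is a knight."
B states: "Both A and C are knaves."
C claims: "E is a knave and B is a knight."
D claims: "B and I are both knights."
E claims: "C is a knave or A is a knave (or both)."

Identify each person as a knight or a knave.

Consider A. Suppose A is a knight.
Then no assignment of the remaining roles makes every statement match its speaker's type — contradiction.
So A is a knave.
With that fixed, E's statement is true, so E is a knight.
With that fixed, C's statement is false, so C is a knave.
With that fixed, B's statement is true, so B is a knight.
Consider D. Suppose D is a knight.
Then A's statement comes out true, contradicting A being a knave.
So D is a knave.

A: knave, B: knight, C: knave, D: knave, E: knight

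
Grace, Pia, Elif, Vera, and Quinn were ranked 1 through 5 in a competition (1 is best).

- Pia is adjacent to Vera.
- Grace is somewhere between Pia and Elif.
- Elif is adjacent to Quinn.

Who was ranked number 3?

With clues 1–2, Elif is ruled out for rank 3.
With clues 1–3, Pia, Quinn, and Vera are ruled out for rank 3.
So rank 3 is Grace.

Grace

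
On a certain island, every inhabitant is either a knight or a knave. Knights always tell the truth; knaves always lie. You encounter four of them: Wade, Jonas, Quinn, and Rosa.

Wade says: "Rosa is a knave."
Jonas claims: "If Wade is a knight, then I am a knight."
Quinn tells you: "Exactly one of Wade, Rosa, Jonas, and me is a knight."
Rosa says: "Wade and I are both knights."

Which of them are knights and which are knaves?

Wade: knight, Jonas: knight, Quinn: knave, Rosa: knave

Consider Wade. Suppose Wade is a knave.
Then no assignment of the remaining roles makes every statement match its speaker's type — contradiction.
So Wade is a knight.
Consider Jonas. Suppose Jonas is a knave.
Then no assignment of the remaining roles makes every statement match its speaker's type — contradiction.
So Jonas is a knight.
With that fixed, Quinn's statement is false, so Quinn is a knave.
Consider Rosa. Suppose Rosa is a knight.
Then Wade's statement comes out false, contradicting Wade being a knight.
So Rosa is a knave.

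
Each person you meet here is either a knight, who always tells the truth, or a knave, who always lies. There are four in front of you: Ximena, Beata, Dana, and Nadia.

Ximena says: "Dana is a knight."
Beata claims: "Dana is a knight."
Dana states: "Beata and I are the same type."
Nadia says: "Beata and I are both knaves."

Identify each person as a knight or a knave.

Ximena: knight, Beata: knight, Dana: knight, Nadia: knave

Consider Ximena. Suppose Ximena is a knave.
Then no assignment of the remaining roles makes every statement match its speaker's type — contradiction.
So Ximena is a knight.
Consider Beata. Suppose Beata is a knave.
Then whichever role Dana has, Dana's statement has the wrong truth value — contradiction.
So Beata is a knight.
With that fixed, Nadia's statement is false, so Nadia is a knave.
Consider Dana. Suppose Dana is a knave.
Then Ximena's statement comes out false, contradicting Ximena being a knight.
So Dana is a knight.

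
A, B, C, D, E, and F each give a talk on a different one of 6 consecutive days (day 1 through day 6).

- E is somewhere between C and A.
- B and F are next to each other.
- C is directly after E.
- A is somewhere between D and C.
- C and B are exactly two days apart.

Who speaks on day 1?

With clue 1, E is ruled out for day 1.
With clues 1–3, C is ruled out for day 1.
With clues 1–4, A is ruled out for day 1.
With clues 1–5, B and F are ruled out for day 1.
So day 1 is D.

D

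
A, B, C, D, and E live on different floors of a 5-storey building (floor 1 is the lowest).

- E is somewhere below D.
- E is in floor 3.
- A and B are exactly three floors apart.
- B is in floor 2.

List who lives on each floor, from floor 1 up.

C, B, E, D, A

From clue 1: D is in {2,3,4,5}.
From clues 1–2: E → floor 3.
From clues 1–3: C is in {1,2}.
From clues 1–4: C → floor 1, B → floor 2, D → floor 4, A → floor 5.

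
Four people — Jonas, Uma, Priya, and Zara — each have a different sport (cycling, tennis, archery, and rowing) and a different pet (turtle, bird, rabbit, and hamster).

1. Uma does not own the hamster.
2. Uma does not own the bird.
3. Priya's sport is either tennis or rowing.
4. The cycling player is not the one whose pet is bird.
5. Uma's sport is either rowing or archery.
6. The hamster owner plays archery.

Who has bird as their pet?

Priya

With clues 1–2, Uma is impossible for the one with pet bird.
With clues 1–6, Jonas and Zara are impossible for the one with pet bird.
That leaves Priya.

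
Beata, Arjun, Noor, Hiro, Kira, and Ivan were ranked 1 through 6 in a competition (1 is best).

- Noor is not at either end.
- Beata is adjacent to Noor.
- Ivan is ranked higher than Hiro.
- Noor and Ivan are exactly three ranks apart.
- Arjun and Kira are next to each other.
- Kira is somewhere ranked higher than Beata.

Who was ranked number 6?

Hiro

With clue 1, Noor is ruled out for rank 6.
With clues 1–3, Ivan is ruled out for rank 6.
With clues 1–5, Beata is ruled out for rank 6.
With clues 1–6, Arjun and Kira are ruled out for rank 6.
So rank 6 is Hiro.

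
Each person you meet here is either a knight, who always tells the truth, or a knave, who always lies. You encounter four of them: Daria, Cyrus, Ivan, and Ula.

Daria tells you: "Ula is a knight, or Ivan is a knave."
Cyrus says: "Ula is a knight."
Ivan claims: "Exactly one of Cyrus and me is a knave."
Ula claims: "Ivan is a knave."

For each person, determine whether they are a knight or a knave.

Daria: knave, Cyrus: knave, Ivan: knight, Ula: knave

Consider Daria. Suppose Daria is a knight.
Then no assignment of the remaining roles makes every statement match its speaker's type — contradiction.
So Daria is a knave.
Consider Cyrus. Suppose Cyrus is a knight.
Then whichever role Ivan has, Ivan's statement has the wrong truth value — contradiction.
So Cyrus is a knave.
Consider Ivan. Suppose Ivan is a knave.
Then Daria's statement comes out true, contradicting Daria being a knave.
So Ivan is a knight.
With that fixed, Ula's statement is false, so Ula is a knave.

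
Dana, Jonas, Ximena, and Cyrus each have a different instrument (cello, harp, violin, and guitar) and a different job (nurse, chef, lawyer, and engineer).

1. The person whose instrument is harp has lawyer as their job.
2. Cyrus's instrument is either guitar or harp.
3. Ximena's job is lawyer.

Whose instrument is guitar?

With clues 1–3, Dana, Jonas, and Ximena are impossible for the one with instrument guitar.
That leaves Cyrus.

Cyrus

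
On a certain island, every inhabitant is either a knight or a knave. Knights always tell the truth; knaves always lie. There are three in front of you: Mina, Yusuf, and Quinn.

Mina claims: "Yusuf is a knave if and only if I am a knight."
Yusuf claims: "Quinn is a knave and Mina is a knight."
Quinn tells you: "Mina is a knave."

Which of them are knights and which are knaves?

Mina: knave, Yusuf: knave, Quinn: knight

Consider Mina. Suppose Mina is a knight.
Then no assignment of the remaining roles makes every statement match its speaker's type — contradiction.
So Mina is a knave.
With that fixed, Yusuf's statement is false, so Yusuf is a knave.
With that fixed, Quinn's statement is true, so Quinn is a knight.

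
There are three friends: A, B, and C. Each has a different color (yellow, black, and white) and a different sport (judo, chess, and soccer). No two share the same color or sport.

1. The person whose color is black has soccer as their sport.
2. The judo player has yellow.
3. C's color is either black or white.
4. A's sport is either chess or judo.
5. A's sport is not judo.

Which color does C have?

black

With clues 1–3, yellow is impossible for C's color.
With clues 1–5, white is impossible for C's color.
That leaves black.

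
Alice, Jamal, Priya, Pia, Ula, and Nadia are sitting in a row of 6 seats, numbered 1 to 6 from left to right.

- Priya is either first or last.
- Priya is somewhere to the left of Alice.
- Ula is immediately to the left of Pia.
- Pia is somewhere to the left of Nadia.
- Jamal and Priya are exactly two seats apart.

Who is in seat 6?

With clues 1–2, Priya is ruled out for seat 6.
With clues 1–3, Ula is ruled out for seat 6.
With clues 1–4, Pia is ruled out for seat 6.
With clues 1–5, Alice and Jamal are ruled out for seat 6.
So seat 6 is Nadia.

Nadia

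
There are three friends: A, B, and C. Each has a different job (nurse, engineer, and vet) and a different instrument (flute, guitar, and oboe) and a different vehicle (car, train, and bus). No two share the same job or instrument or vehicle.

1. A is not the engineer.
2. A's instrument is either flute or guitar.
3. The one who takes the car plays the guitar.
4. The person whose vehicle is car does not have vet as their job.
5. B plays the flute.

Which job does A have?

Clue 1 rules out engineer for A's job.
With clues 1–5, vet is impossible for A's job.
That leaves nurse.

nurse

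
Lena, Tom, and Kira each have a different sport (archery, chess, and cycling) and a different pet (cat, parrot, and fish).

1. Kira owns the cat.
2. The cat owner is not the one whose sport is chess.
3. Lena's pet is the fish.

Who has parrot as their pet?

Clue 1 rules out Kira for the one with pet parrot.
With clues 1–3, Lena is impossible for the one with pet parrot.
That leaves Tom.

Tom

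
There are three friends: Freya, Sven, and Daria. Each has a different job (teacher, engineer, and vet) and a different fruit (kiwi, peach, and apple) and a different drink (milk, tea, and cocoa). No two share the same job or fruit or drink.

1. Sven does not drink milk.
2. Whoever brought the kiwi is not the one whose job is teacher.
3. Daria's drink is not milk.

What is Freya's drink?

With clues 1–3, cocoa and tea are impossible for Freya's drink.
That leaves milk.

milk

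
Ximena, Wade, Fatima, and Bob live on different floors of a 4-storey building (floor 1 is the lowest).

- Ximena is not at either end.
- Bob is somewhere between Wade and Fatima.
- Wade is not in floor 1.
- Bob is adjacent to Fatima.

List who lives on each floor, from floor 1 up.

Fatima, Bob, Ximena, Wade

From clue 1: Ximena is in {2,3}.
From clues 1–3: Fatima → floor 1, Wade → floor 4.
From clues 1–4: Bob → floor 2, Ximena → floor 3.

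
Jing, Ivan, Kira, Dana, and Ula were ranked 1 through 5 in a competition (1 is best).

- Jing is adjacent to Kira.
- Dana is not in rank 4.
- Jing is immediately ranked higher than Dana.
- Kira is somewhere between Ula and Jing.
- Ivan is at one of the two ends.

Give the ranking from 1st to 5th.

Ivan, Ula, Kira, Jing, Dana

From clues 1–2: Dana is in {1,2,3,5}.
From clues 1–3: Jing is in {2,4}.
From clues 1–4: Kira → rank 3, Jing → rank 4, Dana → rank 5.
From clues 1–5: Ivan → rank 1, Ula → rank 2.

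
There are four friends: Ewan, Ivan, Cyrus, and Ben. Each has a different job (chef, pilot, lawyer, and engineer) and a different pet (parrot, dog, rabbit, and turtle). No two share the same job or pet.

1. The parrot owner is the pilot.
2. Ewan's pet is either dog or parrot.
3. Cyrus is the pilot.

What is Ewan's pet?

dog

With clues 1–2, rabbit and turtle are impossible for Ewan's pet.
With clues 1–3, parrot is impossible for Ewan's pet.
That leaves dog.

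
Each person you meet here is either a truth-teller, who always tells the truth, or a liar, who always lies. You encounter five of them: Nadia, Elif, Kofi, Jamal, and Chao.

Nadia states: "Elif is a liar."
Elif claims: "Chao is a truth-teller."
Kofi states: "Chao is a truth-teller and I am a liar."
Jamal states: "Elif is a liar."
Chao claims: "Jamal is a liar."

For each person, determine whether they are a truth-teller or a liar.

Nadia: truth-teller, Elif: liar, Kofi: liar, Jamal: truth-teller, Chao: liar

Consider Nadia. Suppose Nadia is a liar.
Then no assignment of the remaining roles makes every statement match its speaker's type — contradiction.
So Nadia is a truth-teller.
Consider Elif. Suppose Elif is a truth-teller.
Then Nadia's statement comes out false, contradicting Nadia being a truth-teller.
So Elif is a liar.
With that fixed, Jamal's statement is true, so Jamal is a truth-teller.
With that fixed, Chao's statement is false, so Chao is a liar.
With that fixed, Kofi's statement is false, so Kofi is a liar.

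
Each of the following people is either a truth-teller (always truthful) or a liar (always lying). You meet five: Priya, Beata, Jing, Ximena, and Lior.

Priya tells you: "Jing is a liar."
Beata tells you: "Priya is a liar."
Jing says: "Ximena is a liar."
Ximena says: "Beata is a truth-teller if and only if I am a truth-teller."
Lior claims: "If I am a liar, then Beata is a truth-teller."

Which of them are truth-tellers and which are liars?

Consider Priya. Suppose Priya is a truth-teller.
Then no assignment of the remaining roles makes every statement match its speaker's type — contradiction.
So Priya is a liar.
With that fixed, Beata's statement is true, so Beata is a truth-teller.
With that fixed, Lior's statement is true, so Lior is a truth-teller.
Consider Jing. Suppose Jing is a liar.
Then Priya's statement comes out true, contradicting Priya being a liar.
So Jing is a truth-teller.
Consider Ximena. Suppose Ximena is a truth-teller.
Then Jing's statement comes out false, contradicting Jing being a truth-teller.
So Ximena is a liar.

Priya: liar, Beata: truth-teller, Jing: truth-teller, Ximena: liar, Lior: truth-teller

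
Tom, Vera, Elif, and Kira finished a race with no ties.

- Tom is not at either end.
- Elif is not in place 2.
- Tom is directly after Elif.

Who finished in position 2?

With clues 1–2, Elif is ruled out for place 2.
With clues 1–3, Kira and Vera are ruled out for place 2.
So place 2 is Tom.

Tom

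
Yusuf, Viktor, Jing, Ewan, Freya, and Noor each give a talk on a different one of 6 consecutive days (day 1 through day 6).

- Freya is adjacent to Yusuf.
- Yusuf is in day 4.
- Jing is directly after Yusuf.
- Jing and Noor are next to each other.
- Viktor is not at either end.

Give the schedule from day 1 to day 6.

From clues 1–2: Yusuf → day 4.
From clues 1–3: Freya → day 3, Jing → day 5.
From clues 1–4: Noor → day 6.
From clues 1–5: Ewan → day 1, Viktor → day 2.

Ewan, Viktor, Freya, Yusuf, Jing, Noor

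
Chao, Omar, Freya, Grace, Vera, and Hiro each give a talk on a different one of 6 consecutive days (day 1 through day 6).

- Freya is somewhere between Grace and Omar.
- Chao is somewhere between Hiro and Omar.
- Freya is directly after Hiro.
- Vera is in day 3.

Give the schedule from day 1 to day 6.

From clue 1: Freya is in {2,3,4,5}.
From clues 1–2: Chao is in {2,3,4,5}.
From clues 1–3: Freya is in {3,4,5}.
From clues 1–4: Omar → day 1, Chao → day 2, Vera → day 3, Hiro → day 4, Freya → day 5, Grace → day 6.

Omar, Chao, Vera, Hiro, Freya, Grace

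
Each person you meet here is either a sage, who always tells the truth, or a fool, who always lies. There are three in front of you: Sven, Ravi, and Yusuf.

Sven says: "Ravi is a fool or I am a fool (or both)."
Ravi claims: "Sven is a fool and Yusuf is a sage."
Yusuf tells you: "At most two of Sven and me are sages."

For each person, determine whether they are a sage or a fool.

Sven: sage, Ravi: fool, Yusuf: sage

Regardless of anyone's role, Yusuf's statement is true, so Yusuf is a sage.
Consider Sven. Suppose Sven is a fool.
Then Sven's own statement would have to be false, but it can't be — contradiction.
So Sven is a sage.
With that fixed, Ravi's statement is false, so Ravi is a fool.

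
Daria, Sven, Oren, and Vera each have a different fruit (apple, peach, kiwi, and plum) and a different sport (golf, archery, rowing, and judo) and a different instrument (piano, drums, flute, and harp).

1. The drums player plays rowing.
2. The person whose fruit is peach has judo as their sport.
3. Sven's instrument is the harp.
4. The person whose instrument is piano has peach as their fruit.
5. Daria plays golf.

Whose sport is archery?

With clues 1–5, Daria, Oren, and Vera are impossible for the one with sport archery.
That leaves Sven.

Sven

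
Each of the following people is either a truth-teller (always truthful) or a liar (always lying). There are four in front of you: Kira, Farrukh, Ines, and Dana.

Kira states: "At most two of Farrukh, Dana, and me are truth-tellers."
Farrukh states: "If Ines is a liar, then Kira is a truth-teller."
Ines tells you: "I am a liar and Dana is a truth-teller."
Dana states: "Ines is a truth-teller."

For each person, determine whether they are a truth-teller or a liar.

Consider Kira. Suppose Kira is a liar.
Then Kira's own statement would have to be false, but it can't be — contradiction.
So Kira is a truth-teller.
With that fixed, Farrukh's statement is true, so Farrukh is a truth-teller.
Consider Ines. Suppose Ines is a truth-teller.
Then Ines's own statement would have to be true, but it can't be — contradiction.
So Ines is a liar.
With that fixed, Dana's statement is false, so Dana is a liar.

Kira: truth-teller, Farrukh: truth-teller, Ines: liar, Dana: liar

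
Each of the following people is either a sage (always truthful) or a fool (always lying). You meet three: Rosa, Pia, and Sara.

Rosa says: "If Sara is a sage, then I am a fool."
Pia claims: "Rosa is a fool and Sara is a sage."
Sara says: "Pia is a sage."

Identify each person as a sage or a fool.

Consider Rosa. Suppose Rosa is a fool.
Then Rosa's own statement would have to be false, but it can't be — contradiction.
So Rosa is a sage.
With that fixed, Pia's statement is false, so Pia is a fool.
With that fixed, Sara's statement is false, so Sara is a fool.

Rosa: sage, Pia: fool, Sara: fool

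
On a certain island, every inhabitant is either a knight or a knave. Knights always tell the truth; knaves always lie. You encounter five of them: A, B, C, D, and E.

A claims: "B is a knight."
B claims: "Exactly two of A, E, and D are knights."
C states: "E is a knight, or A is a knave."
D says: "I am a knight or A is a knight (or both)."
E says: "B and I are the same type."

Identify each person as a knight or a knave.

Consider A. Suppose A is a knave.
Then no assignment of the remaining roles makes every statement match its speaker's type — contradiction.
So A is a knight.
With that fixed, D's statement is true, so D is a knight.
Consider B. Suppose B is a knave.
Then A's statement comes out false, contradicting A being a knight.
So B is a knight.
Consider C. Suppose C is a knight.
Then no assignment of the remaining roles makes every statement match its speaker's type — contradiction.
So C is a knave.
Consider E. Suppose E is a knight.
Then B's statement comes out false, contradicting B being a knight.
So E is a knave.

A: knight, B: knight, C: knave, D: knight, E: knave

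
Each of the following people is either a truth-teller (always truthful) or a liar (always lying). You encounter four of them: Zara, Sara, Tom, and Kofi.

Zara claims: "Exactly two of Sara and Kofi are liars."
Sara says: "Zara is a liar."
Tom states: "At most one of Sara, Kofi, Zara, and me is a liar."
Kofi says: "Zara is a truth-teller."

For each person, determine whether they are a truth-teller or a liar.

Consider Zara. Suppose Zara is a truth-teller.
Then no assignment of the remaining roles makes every statement match its speaker's type — contradiction.
So Zara is a liar.
With that fixed, Sara's statement is true, so Sara is a truth-teller.
With that fixed, Kofi's statement is false, so Kofi is a liar.
With that fixed, Tom's statement is false, so Tom is a liar.

Zara: liar, Sara: truth-teller, Tom: liar, Kofi: liar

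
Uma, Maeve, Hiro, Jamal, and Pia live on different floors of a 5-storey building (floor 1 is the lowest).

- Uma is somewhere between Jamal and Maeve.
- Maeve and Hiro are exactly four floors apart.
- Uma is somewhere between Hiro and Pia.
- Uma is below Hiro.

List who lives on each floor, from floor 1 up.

From clue 1: Uma is in {2,3,4}.
From clues 1–2: Maeve is in {1,5}.
From clues 1–3: Uma → floor 3.
From clues 1–4: Maeve → floor 1, Pia → floor 2, Jamal → floor 4, Hiro → floor 5.

Maeve, Pia, Uma, Jamal, Hiro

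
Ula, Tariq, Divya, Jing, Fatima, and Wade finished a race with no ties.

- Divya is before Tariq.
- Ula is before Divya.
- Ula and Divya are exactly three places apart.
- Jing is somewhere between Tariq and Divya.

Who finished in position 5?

With clues 1–2, Ula is ruled out for place 5.
With clues 1–4, Divya, Fatima, Tariq, and Wade are ruled out for place 5.
So place 5 is Jing.

Jing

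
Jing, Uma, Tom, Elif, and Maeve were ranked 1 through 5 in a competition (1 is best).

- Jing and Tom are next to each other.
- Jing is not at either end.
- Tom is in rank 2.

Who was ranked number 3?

With clues 1–3, Elif, Maeve, Tom, and Uma are ruled out for rank 3.
So rank 3 is Jing.

Jing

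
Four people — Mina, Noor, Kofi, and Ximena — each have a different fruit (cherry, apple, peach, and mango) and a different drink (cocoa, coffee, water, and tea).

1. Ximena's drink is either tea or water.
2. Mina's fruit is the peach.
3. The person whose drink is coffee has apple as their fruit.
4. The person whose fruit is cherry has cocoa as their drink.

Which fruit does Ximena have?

mango

With clues 1–2, peach is impossible for Ximena's fruit.
With clues 1–3, apple is impossible for Ximena's fruit.
With clues 1–4, cherry is impossible for Ximena's fruit.
That leaves mango.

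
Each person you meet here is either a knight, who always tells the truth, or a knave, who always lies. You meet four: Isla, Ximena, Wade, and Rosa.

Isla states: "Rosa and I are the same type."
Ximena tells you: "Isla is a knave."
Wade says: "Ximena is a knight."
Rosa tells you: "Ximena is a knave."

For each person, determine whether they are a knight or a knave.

Isla: knight, Ximena: knave, Wade: knave, Rosa: knight

Consider Isla. Suppose Isla is a knave.
Then no assignment of the remaining roles makes every statement match its speaker's type — contradiction.
So Isla is a knight.
With that fixed, Ximena's statement is false, so Ximena is a knave.
With that fixed, Wade's statement is false, so Wade is a knave.
With that fixed, Rosa's statement is true, so Rosa is a knight.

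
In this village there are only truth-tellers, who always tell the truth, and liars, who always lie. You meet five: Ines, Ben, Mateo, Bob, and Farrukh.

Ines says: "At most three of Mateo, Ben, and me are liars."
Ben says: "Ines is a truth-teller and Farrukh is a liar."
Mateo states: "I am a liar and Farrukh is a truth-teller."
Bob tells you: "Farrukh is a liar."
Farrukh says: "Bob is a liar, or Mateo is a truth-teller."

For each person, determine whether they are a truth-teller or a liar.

Ines: truth-teller, Ben: truth-teller, Mateo: liar, Bob: truth-teller, Farrukh: liar

Regardless of anyone's role, Ines's statement is true, so Ines is a truth-teller.
Consider Ben. Suppose Ben is a liar.
Then no assignment of the remaining roles makes every statement match its speaker's type — contradiction.
So Ben is a truth-teller.
Consider Mateo. Suppose Mateo is a truth-teller.
Then Mateo's own statement would have to be true, but it can't be — contradiction.
So Mateo is a liar.
Consider Bob. Suppose Bob is a liar.
Then no assignment of the remaining roles makes every statement match its speaker's type — contradiction.
So Bob is a truth-teller.
With that fixed, Farrukh's statement is false, so Farrukh is a liar.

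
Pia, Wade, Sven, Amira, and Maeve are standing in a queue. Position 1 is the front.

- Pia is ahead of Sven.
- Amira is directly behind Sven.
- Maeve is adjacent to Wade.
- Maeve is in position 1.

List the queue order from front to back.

From clue 1: Pia is in {1,2,3,4}.
From clues 1–2: Pia is in {1,2,3}.
From clues 1–3: Pia is in {1,3}.
From clues 1–4: Maeve → position 1, Wade → position 2, Pia → position 3, Sven → position 4, Amira → position 5.

Maeve, Wade, Pia, Sven, Amira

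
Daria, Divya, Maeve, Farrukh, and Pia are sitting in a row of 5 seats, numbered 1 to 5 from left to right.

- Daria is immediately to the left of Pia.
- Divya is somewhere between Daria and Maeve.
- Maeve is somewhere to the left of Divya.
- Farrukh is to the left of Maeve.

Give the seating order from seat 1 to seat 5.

Farrukh, Maeve, Divya, Daria, Pia

From clue 1: Daria is in {1,2,3,4}.
From clues 1–2: Divya is in {2,3,4}.
From clues 1–3: Daria is in {3,4}.
From clues 1–4: Farrukh → seat 1, Maeve → seat 2, Divya → seat 3, Daria → seat 4, Pia → seat 5.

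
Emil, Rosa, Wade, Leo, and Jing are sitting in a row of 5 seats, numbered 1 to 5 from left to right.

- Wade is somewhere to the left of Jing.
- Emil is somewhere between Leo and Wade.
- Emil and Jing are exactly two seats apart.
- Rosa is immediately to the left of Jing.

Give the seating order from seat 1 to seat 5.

From clue 1: Wade is in {1,2,3,4}.
From clues 1–2: Emil is in {2,3,4}.
From clues 1–4: Wade → seat 1, Emil → seat 2, Rosa → seat 3, Jing → seat 4, Leo → seat 5.

Wade, Emil, Rosa, Jing, Leo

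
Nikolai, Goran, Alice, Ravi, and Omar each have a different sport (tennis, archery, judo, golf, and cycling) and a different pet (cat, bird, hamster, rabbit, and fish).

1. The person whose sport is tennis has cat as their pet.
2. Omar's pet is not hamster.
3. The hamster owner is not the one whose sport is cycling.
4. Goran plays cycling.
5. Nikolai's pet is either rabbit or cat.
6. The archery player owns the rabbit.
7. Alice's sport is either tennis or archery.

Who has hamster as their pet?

Ravi

With clues 1–2, Omar is impossible for the one with pet hamster.
With clues 1–4, Goran is impossible for the one with pet hamster.
With clues 1–5, Nikolai is impossible for the one with pet hamster.
With clues 1–7, Alice is impossible for the one with pet hamster.
That leaves Ravi.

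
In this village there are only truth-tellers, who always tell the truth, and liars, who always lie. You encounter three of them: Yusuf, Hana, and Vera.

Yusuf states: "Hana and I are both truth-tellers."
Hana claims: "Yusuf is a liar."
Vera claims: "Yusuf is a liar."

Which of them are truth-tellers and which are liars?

Yusuf: liar, Hana: truth-teller, Vera: truth-teller

Consider Yusuf. Suppose Yusuf is a truth-teller.
Then no assignment of the remaining roles makes every statement match its speaker's type — contradiction.
So Yusuf is a liar.
With that fixed, Hana's statement is true, so Hana is a truth-teller.
With that fixed, Vera's statement is true, so Vera is a truth-teller.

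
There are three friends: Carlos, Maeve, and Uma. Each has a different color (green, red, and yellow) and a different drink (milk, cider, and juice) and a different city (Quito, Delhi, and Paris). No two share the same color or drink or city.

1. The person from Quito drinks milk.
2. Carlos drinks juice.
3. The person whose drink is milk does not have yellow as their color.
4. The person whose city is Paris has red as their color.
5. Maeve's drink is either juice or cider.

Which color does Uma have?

With clues 1–5, red and yellow are impossible for Uma's color.
That leaves green.

green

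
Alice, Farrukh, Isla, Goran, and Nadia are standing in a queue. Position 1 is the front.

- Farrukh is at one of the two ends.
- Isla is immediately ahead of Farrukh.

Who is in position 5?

With clues 1–2, Alice, Goran, Isla, and Nadia are ruled out for position 5.
So position 5 is Farrukh.

Farrukh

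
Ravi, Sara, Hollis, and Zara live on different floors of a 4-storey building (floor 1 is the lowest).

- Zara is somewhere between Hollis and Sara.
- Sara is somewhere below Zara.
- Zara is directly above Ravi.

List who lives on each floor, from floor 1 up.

Sara, Ravi, Zara, Hollis

From clue 1: Zara is in {2,3}.
From clues 1–2: Sara is in {1,2}.
From clues 1–3: Sara → floor 1, Ravi → floor 2, Zara → floor 3, Hollis → floor 4.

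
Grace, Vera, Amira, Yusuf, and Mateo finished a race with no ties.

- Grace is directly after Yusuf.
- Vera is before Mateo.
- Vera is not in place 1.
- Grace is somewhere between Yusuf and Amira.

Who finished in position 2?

Grace

With clues 1–3, Amira and Mateo are ruled out for place 2.
With clues 1–4, Vera and Yusuf are ruled out for place 2.
So place 2 is Grace.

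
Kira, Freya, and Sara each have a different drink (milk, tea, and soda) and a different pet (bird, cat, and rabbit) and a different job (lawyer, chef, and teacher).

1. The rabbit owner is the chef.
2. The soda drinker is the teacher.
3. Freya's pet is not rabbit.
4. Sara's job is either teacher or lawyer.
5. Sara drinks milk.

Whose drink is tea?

Kira

With clues 1–5, Freya and Sara are impossible for the one with drink tea.
That leaves Kira.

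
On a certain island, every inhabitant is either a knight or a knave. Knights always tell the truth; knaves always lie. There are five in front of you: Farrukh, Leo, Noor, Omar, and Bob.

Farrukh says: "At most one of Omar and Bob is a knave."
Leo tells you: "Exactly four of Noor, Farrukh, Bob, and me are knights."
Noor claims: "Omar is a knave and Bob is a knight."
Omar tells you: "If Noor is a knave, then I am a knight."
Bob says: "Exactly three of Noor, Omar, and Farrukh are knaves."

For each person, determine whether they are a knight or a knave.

Consider Farrukh. Suppose Farrukh is a knave.
Then no assignment of the remaining roles makes every statement match its speaker's type — contradiction.
So Farrukh is a knight.
With that fixed, Bob's statement is false, so Bob is a knave.
With that fixed, Leo's statement is false, so Leo is a knave.
With that fixed, Noor's statement is false, so Noor is a knave.
Consider Omar. Suppose Omar is a knave.
Then Farrukh's statement comes out false, contradicting Farrukh being a knight.
So Omar is a knight.

Farrukh: knight, Leo: knave, Noor: knave, Omar: knight, Bob: knave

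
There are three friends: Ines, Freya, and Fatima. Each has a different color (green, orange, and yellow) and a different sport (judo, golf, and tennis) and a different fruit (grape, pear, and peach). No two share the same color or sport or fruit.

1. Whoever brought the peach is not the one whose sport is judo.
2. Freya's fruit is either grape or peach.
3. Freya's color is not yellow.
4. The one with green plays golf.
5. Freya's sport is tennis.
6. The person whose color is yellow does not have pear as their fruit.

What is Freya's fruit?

With clues 1–2, pear is impossible for Freya's fruit.
With clues 1–6, grape is impossible for Freya's fruit.
That leaves peach.

peach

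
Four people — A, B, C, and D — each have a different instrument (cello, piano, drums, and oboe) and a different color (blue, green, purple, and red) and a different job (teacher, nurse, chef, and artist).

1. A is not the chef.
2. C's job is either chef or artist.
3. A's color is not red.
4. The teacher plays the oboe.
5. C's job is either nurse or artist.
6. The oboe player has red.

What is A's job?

Clue 1 rules out chef for A's job.
With clues 1–5, artist is impossible for A's job.
With clues 1–6, teacher is impossible for A's job.
That leaves nurse.

nurse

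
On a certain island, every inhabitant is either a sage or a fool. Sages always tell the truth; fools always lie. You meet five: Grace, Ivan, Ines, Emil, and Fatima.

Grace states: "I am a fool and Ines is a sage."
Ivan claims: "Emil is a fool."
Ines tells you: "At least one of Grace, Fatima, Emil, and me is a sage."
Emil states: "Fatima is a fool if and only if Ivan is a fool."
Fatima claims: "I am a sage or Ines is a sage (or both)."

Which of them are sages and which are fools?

Consider Grace. Suppose Grace is a sage.
Then Grace's own statement would have to be true, but it can't be — contradiction.
So Grace is a fool.
Consider Ivan. Suppose Ivan is a fool.
Then no assignment of the remaining roles makes every statement match its speaker's type — contradiction.
So Ivan is a sage.
Consider Ines. Suppose Ines is a sage.
Then Grace's statement comes out true, contradicting Grace being a fool.
So Ines is a fool.
Consider Emil. Suppose Emil is a sage.
Then Ivan's statement comes out false, contradicting Ivan being a sage.
So Emil is a fool.
Consider Fatima. Suppose Fatima is a sage.
Then Ines's statement comes out true, contradicting Ines being a fool.
So Fatima is a fool.

Grace: fool, Ivan: sage, Ines: fool, Emil: fool, Fatima: fool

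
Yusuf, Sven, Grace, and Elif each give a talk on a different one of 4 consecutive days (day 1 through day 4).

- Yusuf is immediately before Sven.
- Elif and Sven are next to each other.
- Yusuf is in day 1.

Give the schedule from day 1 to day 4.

Yusuf, Sven, Elif, Grace

From clue 1: Yusuf is in {1,2,3}.
From clues 1–2: Yusuf is in {1,2}.
From clues 1–3: Yusuf → day 1, Sven → day 2, Elif → day 3, Grace → day 4.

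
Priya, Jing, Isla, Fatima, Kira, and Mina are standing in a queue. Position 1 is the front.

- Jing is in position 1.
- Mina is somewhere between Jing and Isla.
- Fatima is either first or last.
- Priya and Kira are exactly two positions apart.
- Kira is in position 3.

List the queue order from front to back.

Jing, Mina, Kira, Isla, Priya, Fatima

From clue 1: Jing → position 1.
From clues 1–2: Isla is in {3,4,5,6}.
From clues 1–3: Fatima → position 6.
From clues 1–4: Isla is in {4,5}.
From clues 1–5: Mina → position 2, Kira → position 3, Isla → position 4, Priya → position 5.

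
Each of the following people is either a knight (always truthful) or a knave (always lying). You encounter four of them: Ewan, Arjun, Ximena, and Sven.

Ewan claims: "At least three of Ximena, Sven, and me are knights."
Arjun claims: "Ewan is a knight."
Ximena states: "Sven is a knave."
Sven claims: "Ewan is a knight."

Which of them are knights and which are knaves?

Consider Ewan. Suppose Ewan is a knight.
Then no assignment of the remaining roles makes every statement match its speaker's type — contradiction.
So Ewan is a knave.
With that fixed, Arjun's statement is false, so Arjun is a knave.
With that fixed, Sven's statement is false, so Sven is a knave.
With that fixed, Ximena's statement is true, so Ximena is a knight.

Ewan: knave, Arjun: knave, Ximena: knight, Sven: knave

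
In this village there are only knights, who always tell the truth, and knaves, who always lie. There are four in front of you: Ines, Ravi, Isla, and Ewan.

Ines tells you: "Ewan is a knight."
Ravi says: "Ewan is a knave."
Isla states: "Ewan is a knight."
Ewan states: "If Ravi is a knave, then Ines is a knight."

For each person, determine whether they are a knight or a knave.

Ines: knight, Ravi: knave, Isla: knight, Ewan: knight

Consider Ines. Suppose Ines is a knave.
Then no assignment of the remaining roles makes every statement match its speaker's type — contradiction.
So Ines is a knight.
With that fixed, Ewan's statement is true, so Ewan is a knight.
With that fixed, Ravi's statement is false, so Ravi is a knave.
With that fixed, Isla's statement is true, so Isla is a knight.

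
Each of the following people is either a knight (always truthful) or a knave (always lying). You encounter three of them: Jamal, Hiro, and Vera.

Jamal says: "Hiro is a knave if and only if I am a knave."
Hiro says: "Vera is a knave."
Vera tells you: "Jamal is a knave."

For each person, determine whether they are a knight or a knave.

Jamal: knight, Hiro: knight, Vera: knave

Consider Jamal. Suppose Jamal is a knave.
Then no assignment of the remaining roles makes every statement match its speaker's type — contradiction.
So Jamal is a knight.
With that fixed, Vera's statement is false, so Vera is a knave.
With that fixed, Hiro's statement is true, so Hiro is a knight.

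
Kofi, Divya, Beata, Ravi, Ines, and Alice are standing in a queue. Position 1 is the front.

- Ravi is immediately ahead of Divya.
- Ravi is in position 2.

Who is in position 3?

With clues 1–2, Alice, Beata, Ines, Kofi, and Ravi are ruled out for position 3.
So position 3 is Divya.

Divya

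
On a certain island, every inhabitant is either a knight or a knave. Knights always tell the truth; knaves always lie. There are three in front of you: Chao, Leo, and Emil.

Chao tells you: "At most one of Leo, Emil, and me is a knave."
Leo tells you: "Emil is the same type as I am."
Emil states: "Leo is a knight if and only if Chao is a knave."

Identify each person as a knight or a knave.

Chao: knight, Leo: knave, Emil: knight

Consider Chao. Suppose Chao is a knave.
Then no assignment of the remaining roles makes every statement match its speaker's type — contradiction.
So Chao is a knight.
Consider Leo. Suppose Leo is a knight.
Then no assignment of the remaining roles makes every statement match its speaker's type — contradiction.
So Leo is a knave.
With that fixed, Emil's statement is true, so Emil is a knight.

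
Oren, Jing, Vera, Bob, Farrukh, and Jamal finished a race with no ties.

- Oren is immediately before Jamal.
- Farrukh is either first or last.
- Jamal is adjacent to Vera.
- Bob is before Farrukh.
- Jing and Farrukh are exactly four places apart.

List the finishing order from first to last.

From clue 1: Oren is in {1,2,3,4,5}.
From clues 1–2: Farrukh is in {1,6}.
From clues 1–4: Farrukh → place 6.
From clues 1–5: Bob → place 1, Jing → place 2, Oren → place 3, Jamal → place 4, Vera → place 5.

Bob, Jing, Oren, Jamal, Vera, Farrukh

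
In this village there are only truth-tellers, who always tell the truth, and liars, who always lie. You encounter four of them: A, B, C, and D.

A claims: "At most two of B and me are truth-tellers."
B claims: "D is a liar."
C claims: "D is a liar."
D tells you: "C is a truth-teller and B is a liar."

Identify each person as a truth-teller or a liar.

Regardless of anyone's role, A's statement is true, so A is a truth-teller.
Consider B. Suppose B is a liar.
Then no assignment of the remaining roles makes every statement match its speaker's type — contradiction.
So B is a truth-teller.
With that fixed, D's statement is false, so D is a liar.
With that fixed, C's statement is true, so C is a truth-teller.

A: truth-teller, B: truth-teller, C: truth-teller, D: liar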